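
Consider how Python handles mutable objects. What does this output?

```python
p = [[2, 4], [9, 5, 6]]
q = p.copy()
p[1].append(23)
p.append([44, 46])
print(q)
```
[[2, 4], [9, 5, 6, 23]]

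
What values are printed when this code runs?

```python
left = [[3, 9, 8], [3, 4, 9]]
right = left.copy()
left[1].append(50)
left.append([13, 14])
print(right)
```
[[3, 9, 8], [3, 4, 9, 50]]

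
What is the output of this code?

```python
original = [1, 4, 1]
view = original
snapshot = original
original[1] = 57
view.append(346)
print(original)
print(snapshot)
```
[1, 57, 1, 346]
[1, 57, 1, 346]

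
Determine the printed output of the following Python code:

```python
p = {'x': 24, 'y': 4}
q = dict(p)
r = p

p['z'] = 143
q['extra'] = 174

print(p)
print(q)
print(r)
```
{'x': 24, 'y': 4, 'z': 143}
{'x': 24, 'y': 4, 'extra': 174}
{'x': 24, 'y': 4, 'z': 143}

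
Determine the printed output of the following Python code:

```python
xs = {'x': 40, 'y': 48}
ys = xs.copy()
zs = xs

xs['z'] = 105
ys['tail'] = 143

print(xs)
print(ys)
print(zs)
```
{'x': 40, 'y': 48, 'z': 105}
{'x': 40, 'y': 48, 'tail': 143}
{'x': 40, 'y': 48, 'z': 105}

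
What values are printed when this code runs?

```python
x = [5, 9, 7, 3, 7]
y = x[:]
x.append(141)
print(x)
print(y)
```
[5, 9, 7, 3, 7, 141]
[5, 9, 7, 3, 7]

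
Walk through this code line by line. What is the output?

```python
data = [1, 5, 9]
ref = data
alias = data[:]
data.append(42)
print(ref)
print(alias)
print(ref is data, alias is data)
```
[1, 5, 9, 42]
[1, 5, 9]
True False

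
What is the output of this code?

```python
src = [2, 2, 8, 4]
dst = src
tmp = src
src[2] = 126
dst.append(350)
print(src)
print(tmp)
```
[2, 2, 126, 4, 350]
[2, 2, 126, 4, 350]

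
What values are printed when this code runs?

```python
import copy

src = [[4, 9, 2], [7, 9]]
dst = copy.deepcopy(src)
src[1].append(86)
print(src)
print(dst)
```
[[4, 9, 2], [7, 9, 86]]
[[4, 9, 2], [7, 9]]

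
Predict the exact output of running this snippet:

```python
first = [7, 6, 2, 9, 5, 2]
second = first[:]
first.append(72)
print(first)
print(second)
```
[7, 6, 2, 9, 5, 2, 72]
[7, 6, 2, 9, 5, 2]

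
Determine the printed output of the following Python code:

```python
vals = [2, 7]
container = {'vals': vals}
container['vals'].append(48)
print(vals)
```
[2, 7, 48]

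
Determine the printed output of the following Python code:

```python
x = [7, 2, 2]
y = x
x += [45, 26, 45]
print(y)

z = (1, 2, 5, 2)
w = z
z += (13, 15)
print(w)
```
[7, 2, 2, 45, 26, 45]
(1, 2, 5, 2)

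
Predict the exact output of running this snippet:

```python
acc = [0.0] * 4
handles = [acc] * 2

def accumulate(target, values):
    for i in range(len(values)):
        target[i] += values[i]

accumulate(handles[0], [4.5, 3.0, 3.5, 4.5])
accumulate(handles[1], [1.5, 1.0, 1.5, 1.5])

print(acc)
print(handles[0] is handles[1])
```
[6.0, 4.0, 5.0, 6.0]
True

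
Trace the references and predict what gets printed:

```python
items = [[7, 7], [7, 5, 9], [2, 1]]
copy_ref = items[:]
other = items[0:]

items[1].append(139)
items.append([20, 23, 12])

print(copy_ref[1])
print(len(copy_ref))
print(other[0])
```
[7, 5, 9, 139]
3
[7, 7]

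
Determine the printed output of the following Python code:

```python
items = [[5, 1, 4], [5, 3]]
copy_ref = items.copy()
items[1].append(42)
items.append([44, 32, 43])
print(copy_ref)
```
[[5, 1, 4], [5, 3, 42]]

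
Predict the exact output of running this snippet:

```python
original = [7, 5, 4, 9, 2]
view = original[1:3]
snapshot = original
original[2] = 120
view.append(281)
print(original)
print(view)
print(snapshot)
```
[7, 5, 120, 9, 2]
[5, 4, 281]
[7, 5, 120, 9, 2]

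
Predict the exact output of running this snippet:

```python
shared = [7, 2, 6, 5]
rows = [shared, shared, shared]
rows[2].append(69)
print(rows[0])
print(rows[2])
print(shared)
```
[7, 2, 6, 5, 69]
[7, 2, 6, 5, 69]
[7, 2, 6, 5, 69]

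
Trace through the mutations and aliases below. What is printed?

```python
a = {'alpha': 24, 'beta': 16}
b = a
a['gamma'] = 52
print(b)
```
{'alpha': 24, 'beta': 16, 'gamma': 52}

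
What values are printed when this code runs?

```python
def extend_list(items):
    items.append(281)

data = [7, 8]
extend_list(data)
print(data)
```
[7, 8, 281]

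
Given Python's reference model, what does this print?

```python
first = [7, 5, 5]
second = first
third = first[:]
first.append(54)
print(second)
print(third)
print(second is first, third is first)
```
[7, 5, 5, 54]
[7, 5, 5]
True False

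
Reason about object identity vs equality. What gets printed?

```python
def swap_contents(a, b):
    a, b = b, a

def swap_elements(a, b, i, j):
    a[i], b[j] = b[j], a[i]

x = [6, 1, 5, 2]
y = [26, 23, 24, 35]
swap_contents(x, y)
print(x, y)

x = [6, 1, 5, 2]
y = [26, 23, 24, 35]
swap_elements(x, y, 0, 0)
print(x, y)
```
[6, 1, 5, 2] [26, 23, 24, 35]
[26, 1, 5, 2] [6, 23, 24, 35]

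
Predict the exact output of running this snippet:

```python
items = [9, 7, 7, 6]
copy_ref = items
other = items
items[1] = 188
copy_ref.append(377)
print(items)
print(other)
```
[9, 188, 7, 6, 377]
[9, 188, 7, 6, 377]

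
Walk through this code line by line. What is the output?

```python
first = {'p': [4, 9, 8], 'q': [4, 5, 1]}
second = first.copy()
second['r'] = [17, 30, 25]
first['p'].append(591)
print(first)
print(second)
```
{'p': [4, 9, 8, 591], 'q': [4, 5, 1]}
{'p': [4, 9, 8, 591], 'q': [4, 5, 1], 'r': [17, 30, 25]}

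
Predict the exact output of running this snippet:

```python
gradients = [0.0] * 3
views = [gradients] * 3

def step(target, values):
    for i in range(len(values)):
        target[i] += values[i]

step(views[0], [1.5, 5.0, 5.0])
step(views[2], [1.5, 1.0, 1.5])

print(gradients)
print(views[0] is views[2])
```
[3.0, 6.0, 6.5]
True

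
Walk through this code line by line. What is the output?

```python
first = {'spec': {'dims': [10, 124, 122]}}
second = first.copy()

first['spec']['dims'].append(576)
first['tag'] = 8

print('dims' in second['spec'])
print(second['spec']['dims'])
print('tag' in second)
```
True
[10, 124, 122, 576]
False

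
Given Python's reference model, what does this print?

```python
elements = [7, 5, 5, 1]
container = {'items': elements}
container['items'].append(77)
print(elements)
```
[7, 5, 5, 1, 77]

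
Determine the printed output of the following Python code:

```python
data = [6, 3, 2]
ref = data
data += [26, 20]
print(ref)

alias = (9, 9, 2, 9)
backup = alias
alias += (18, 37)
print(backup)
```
[6, 3, 2, 26, 20]
(9, 9, 2, 9)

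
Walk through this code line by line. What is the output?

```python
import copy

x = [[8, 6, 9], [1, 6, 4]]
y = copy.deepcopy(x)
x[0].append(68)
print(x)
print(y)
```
[[8, 6, 9, 68], [1, 6, 4]]
[[8, 6, 9], [1, 6, 4]]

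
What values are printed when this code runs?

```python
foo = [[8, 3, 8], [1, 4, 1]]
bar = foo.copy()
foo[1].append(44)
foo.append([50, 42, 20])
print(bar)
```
[[8, 3, 8], [1, 4, 1, 44]]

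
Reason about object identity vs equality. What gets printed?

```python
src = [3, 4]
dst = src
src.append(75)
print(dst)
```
[3, 4, 75]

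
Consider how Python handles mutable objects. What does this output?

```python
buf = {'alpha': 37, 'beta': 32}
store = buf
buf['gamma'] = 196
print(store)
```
{'alpha': 37, 'beta': 32, 'gamma': 196}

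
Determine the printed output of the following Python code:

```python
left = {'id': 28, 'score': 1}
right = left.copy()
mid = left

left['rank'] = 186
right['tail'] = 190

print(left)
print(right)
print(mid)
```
{'id': 28, 'score': 1, 'rank': 186}
{'id': 28, 'score': 1, 'tail': 190}
{'id': 28, 'score': 1, 'rank': 186}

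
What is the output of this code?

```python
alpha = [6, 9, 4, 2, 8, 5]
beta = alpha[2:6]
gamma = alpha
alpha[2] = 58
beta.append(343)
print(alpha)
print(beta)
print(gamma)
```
[6, 9, 58, 2, 8, 5]
[4, 2, 8, 5, 343]
[6, 9, 58, 2, 8, 5]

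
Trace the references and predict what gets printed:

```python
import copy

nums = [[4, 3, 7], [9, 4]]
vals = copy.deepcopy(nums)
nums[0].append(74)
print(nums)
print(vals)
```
[[4, 3, 7, 74], [9, 4]]
[[4, 3, 7], [9, 4]]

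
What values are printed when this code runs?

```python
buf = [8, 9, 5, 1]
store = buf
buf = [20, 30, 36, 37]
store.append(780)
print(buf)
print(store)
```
[20, 30, 36, 37]
[8, 9, 5, 1, 780]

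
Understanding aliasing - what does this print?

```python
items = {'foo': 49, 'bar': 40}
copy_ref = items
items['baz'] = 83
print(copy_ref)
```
{'foo': 49, 'bar': 40, 'baz': 83}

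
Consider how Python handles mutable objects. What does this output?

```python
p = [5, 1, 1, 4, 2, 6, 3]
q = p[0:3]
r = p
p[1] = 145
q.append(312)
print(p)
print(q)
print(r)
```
[5, 145, 1, 4, 2, 6, 3]
[5, 1, 1, 312]
[5, 145, 1, 4, 2, 6, 3]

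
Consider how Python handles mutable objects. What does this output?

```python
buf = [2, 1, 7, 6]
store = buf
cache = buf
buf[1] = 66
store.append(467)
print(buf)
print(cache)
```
[2, 66, 7, 6, 467]
[2, 66, 7, 6, 467]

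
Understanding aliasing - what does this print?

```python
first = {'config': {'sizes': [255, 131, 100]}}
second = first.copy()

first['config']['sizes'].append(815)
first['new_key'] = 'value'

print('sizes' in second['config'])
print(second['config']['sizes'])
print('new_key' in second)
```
True
[255, 131, 100, 815]
False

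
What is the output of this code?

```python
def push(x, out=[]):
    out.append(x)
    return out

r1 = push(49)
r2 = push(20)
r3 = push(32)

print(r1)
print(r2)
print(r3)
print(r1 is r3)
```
[49, 20, 32]
[49, 20, 32]
[49, 20, 32]
True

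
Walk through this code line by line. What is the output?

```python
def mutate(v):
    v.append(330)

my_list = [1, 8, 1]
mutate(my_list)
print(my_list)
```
[1, 8, 1, 330]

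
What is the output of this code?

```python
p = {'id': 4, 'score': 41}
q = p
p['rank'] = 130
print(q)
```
{'id': 4, 'score': 41, 'rank': 130}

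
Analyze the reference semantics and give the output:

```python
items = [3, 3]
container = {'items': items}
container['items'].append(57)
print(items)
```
[3, 3, 57]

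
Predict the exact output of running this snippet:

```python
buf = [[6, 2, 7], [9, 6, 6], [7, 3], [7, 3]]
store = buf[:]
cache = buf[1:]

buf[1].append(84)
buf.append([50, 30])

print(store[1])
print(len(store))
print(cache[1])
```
[9, 6, 6, 84]
4
[7, 3]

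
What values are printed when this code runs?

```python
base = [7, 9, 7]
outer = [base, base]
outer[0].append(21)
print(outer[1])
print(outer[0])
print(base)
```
[7, 9, 7, 21]
[7, 9, 7, 21]
[7, 9, 7, 21]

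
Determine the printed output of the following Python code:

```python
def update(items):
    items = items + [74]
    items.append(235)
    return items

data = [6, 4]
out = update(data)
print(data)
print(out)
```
[6, 4]
[6, 4, 74, 235]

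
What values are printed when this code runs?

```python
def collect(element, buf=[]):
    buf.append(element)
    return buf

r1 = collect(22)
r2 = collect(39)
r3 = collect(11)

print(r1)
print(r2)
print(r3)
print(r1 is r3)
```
[22, 39, 11]
[22, 39, 11]
[22, 39, 11]
True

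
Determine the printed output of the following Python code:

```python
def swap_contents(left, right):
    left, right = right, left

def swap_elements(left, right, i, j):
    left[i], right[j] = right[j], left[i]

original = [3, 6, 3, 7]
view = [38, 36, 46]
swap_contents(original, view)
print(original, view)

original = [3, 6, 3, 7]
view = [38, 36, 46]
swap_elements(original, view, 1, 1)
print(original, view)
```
[3, 6, 3, 7] [38, 36, 46]
[3, 36, 3, 7] [38, 6, 46]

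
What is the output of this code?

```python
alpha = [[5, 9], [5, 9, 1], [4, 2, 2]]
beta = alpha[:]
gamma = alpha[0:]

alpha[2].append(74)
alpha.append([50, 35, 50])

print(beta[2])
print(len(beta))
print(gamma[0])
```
[4, 2, 2, 74]
3
[5, 9]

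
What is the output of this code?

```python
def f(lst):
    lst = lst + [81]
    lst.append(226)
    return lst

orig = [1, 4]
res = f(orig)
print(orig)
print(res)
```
[1, 4]
[1, 4, 81, 226]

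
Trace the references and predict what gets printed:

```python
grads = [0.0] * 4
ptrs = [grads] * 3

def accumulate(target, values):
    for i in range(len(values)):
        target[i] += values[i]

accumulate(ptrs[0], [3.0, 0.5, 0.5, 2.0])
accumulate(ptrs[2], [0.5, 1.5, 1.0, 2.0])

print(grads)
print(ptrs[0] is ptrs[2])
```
[3.5, 2.0, 1.5, 4.0]
True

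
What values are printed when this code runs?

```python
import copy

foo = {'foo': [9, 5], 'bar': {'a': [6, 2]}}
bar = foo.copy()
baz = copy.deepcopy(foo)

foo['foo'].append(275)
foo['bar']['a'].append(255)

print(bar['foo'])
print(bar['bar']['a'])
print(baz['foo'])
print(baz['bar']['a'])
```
[9, 5, 275]
[6, 2, 255]
[9, 5]
[6, 2]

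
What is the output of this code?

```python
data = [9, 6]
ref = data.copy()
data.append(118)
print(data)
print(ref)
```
[9, 6, 118]
[9, 6]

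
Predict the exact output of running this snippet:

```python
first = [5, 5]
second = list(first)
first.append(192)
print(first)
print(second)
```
[5, 5, 192]
[5, 5]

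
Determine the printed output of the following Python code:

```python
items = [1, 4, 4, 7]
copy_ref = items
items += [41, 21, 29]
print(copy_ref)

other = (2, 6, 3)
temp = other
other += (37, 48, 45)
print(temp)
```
[1, 4, 4, 7, 41, 21, 29]
(2, 6, 3)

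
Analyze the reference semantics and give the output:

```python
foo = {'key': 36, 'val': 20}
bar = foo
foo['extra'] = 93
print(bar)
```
{'key': 36, 'val': 20, 'extra': 93}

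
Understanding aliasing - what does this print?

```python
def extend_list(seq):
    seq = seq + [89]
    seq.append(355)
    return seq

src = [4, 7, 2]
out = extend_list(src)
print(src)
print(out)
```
[4, 7, 2]
[4, 7, 2, 89, 355]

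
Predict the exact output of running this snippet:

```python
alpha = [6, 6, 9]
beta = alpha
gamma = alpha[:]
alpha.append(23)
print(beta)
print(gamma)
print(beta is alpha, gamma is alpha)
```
[6, 6, 9, 23]
[6, 6, 9]
True False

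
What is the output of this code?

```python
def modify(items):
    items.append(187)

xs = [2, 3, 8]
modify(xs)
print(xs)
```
[2, 3, 8, 187]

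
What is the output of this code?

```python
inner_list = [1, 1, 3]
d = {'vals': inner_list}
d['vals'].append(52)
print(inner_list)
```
[1, 1, 3, 52]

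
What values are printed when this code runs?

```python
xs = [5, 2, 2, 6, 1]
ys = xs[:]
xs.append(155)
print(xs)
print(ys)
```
[5, 2, 2, 6, 1, 155]
[5, 2, 2, 6, 1]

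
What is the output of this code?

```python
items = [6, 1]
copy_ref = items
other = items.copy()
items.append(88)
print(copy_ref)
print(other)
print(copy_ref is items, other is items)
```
[6, 1, 88]
[6, 1]
True False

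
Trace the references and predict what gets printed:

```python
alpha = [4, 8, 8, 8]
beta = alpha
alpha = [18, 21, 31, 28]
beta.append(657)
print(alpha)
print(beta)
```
[18, 21, 31, 28]
[4, 8, 8, 8, 657]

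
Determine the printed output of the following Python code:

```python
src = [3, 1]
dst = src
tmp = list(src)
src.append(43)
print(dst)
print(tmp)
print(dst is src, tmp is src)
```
[3, 1, 43]
[3, 1]
True False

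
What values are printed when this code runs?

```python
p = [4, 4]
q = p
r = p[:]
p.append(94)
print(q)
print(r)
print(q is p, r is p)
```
[4, 4, 94]
[4, 4]
True False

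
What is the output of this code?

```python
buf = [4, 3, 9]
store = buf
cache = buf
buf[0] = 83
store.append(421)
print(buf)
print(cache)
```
[83, 3, 9, 421]
[83, 3, 9, 421]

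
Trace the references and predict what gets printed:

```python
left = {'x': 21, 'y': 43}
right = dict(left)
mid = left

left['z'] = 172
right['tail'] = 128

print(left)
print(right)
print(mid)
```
{'x': 21, 'y': 43, 'z': 172}
{'x': 21, 'y': 43, 'tail': 128}
{'x': 21, 'y': 43, 'z': 172}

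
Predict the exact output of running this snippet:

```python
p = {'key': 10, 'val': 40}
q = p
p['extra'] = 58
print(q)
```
{'key': 10, 'val': 40, 'extra': 58}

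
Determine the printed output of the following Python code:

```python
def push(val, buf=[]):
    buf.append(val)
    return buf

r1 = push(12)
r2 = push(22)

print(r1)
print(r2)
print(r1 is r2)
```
[12, 22]
[12, 22]
True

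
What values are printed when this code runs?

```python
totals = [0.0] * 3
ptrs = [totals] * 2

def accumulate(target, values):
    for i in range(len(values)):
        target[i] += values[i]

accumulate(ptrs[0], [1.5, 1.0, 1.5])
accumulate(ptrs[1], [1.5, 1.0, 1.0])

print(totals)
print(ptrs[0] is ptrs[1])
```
[3.0, 2.0, 2.5]
True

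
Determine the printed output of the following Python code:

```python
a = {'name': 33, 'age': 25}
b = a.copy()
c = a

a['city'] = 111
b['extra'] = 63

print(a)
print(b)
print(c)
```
{'name': 33, 'age': 25, 'city': 111}
{'name': 33, 'age': 25, 'extra': 63}
{'name': 33, 'age': 25, 'city': 111}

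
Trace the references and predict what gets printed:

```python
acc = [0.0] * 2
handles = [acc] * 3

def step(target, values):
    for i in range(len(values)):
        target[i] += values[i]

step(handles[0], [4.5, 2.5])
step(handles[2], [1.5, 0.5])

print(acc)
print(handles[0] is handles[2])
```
[6.0, 3.0]
True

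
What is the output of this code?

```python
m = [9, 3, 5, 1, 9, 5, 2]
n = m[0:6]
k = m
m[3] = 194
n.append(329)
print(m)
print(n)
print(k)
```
[9, 3, 5, 194, 9, 5, 2]
[9, 3, 5, 1, 9, 5, 329]
[9, 3, 5, 194, 9, 5, 2]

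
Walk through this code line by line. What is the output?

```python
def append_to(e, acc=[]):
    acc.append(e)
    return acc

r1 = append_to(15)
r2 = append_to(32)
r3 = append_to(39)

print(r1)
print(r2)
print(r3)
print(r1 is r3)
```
[15, 32, 39]
[15, 32, 39]
[15, 32, 39]
True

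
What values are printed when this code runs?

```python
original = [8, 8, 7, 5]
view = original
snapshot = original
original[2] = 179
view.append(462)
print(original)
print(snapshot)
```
[8, 8, 179, 5, 462]
[8, 8, 179, 5, 462]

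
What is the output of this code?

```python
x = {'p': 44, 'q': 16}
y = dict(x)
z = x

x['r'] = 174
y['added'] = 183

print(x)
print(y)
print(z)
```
{'p': 44, 'q': 16, 'r': 174}
{'p': 44, 'q': 16, 'added': 183}
{'p': 44, 'q': 16, 'r': 174}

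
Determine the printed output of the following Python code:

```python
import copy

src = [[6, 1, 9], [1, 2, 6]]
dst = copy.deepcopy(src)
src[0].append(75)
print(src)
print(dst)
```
[[6, 1, 9, 75], [1, 2, 6]]
[[6, 1, 9], [1, 2, 6]]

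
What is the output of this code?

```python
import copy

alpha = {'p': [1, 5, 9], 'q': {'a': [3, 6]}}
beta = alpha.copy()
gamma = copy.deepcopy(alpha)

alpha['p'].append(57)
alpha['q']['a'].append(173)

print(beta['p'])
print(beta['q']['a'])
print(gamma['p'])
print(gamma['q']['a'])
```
[1, 5, 9, 57]
[3, 6, 173]
[1, 5, 9]
[3, 6]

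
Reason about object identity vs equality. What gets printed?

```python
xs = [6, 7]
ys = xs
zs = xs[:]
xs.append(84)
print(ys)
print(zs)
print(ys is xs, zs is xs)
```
[6, 7, 84]
[6, 7]
True False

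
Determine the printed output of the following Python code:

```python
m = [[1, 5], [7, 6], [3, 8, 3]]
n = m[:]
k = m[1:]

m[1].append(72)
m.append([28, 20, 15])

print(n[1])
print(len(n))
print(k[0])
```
[7, 6, 72]
3
[7, 6, 72]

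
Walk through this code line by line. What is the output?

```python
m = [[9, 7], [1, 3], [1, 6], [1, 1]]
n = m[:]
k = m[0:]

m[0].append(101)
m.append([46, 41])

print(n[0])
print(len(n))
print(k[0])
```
[9, 7, 101]
4
[9, 7, 101]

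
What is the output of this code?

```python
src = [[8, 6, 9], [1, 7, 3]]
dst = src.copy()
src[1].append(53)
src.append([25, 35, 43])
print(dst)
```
[[8, 6, 9], [1, 7, 3, 53]]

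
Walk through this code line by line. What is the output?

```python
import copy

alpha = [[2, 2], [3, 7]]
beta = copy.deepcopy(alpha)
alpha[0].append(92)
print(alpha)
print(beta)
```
[[2, 2, 92], [3, 7]]
[[2, 2], [3, 7]]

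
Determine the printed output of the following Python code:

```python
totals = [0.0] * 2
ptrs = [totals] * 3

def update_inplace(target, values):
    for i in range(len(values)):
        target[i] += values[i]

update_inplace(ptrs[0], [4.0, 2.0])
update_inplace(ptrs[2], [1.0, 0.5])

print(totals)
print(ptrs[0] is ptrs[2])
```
[5.0, 2.5]
True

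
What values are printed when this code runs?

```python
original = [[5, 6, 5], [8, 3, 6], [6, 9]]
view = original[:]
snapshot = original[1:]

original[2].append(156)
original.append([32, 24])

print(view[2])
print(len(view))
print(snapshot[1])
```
[6, 9, 156]
3
[6, 9, 156]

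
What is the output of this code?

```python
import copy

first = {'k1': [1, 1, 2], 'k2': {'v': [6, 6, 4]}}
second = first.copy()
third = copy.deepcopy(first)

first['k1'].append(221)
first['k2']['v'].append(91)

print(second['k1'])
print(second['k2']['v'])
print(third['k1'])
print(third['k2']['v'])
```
[1, 1, 2, 221]
[6, 6, 4, 91]
[1, 1, 2]
[6, 6, 4]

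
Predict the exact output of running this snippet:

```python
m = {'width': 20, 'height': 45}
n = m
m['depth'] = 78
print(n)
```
{'width': 20, 'height': 45, 'depth': 78}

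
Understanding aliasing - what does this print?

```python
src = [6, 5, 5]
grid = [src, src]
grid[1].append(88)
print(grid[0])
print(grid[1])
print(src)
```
[6, 5, 5, 88]
[6, 5, 5, 88]
[6, 5, 5, 88]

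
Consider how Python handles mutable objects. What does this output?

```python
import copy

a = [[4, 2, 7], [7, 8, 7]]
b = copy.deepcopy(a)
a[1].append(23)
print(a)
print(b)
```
[[4, 2, 7], [7, 8, 7, 23]]
[[4, 2, 7], [7, 8, 7]]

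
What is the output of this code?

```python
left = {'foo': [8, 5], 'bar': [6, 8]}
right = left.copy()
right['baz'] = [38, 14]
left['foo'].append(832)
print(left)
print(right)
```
{'foo': [8, 5, 832], 'bar': [6, 8]}
{'foo': [8, 5, 832], 'bar': [6, 8], 'baz': [38, 14]}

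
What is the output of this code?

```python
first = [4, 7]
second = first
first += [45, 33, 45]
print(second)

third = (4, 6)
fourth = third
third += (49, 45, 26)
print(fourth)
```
[4, 7, 45, 33, 45]
(4, 6)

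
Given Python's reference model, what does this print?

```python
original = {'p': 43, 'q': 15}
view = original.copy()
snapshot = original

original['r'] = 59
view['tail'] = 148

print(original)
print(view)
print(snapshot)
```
{'p': 43, 'q': 15, 'r': 59}
{'p': 43, 'q': 15, 'tail': 148}
{'p': 43, 'q': 15, 'r': 59}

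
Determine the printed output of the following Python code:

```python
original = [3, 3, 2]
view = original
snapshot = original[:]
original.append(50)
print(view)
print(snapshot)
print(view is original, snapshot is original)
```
[3, 3, 2, 50]
[3, 3, 2]
True False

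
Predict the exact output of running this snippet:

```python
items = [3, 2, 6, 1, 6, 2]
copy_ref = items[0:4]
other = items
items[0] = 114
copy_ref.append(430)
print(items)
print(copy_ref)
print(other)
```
[114, 2, 6, 1, 6, 2]
[3, 2, 6, 1, 430]
[114, 2, 6, 1, 6, 2]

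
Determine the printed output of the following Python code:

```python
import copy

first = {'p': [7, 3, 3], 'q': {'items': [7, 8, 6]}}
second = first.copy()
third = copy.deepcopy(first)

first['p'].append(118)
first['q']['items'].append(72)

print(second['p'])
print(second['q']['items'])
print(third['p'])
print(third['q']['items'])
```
[7, 3, 3, 118]
[7, 8, 6, 72]
[7, 3, 3]
[7, 8, 6]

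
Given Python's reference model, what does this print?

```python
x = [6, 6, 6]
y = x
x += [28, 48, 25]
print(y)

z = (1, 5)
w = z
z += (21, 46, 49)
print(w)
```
[6, 6, 6, 28, 48, 25]
(1, 5)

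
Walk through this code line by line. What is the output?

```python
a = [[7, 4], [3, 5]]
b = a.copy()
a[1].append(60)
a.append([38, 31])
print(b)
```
[[7, 4], [3, 5, 60]]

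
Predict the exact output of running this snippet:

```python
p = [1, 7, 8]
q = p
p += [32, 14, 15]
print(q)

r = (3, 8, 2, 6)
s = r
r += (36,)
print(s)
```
[1, 7, 8, 32, 14, 15]
(3, 8, 2, 6)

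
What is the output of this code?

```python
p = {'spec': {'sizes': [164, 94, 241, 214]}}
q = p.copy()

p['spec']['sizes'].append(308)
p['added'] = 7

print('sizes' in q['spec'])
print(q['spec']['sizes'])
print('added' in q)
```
True
[164, 94, 241, 214, 308]
False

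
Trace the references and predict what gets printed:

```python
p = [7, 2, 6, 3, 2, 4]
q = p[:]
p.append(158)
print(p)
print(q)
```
[7, 2, 6, 3, 2, 4, 158]
[7, 2, 6, 3, 2, 4]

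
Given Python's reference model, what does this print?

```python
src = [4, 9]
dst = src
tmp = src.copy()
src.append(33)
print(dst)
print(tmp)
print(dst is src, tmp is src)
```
[4, 9, 33]
[4, 9]
True False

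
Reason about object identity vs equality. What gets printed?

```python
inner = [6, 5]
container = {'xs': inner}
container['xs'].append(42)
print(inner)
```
[6, 5, 42]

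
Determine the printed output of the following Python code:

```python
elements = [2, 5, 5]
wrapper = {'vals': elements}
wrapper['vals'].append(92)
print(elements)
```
[2, 5, 5, 92]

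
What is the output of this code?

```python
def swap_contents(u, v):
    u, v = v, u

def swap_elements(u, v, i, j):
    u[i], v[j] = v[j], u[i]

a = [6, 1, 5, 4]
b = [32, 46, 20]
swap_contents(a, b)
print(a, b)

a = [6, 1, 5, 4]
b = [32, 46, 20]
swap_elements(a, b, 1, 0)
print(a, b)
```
[6, 1, 5, 4] [32, 46, 20]
[6, 32, 5, 4] [1, 46, 20]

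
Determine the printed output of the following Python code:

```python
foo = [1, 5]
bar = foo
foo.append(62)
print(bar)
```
[1, 5, 62]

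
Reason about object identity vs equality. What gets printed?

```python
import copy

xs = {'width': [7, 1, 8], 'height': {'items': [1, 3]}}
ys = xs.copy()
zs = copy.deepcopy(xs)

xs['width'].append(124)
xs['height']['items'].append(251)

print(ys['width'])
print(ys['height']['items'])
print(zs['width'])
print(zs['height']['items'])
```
[7, 1, 8, 124]
[1, 3, 251]
[7, 1, 8]
[1, 3]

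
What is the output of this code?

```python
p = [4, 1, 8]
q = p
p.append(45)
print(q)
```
[4, 1, 8, 45]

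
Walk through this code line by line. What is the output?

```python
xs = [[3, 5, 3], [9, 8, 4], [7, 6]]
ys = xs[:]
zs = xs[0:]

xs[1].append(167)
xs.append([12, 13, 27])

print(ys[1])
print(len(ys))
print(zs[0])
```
[9, 8, 4, 167]
3
[3, 5, 3]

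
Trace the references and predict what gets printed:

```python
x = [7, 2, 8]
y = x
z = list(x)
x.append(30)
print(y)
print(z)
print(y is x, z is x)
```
[7, 2, 8, 30]
[7, 2, 8]
True False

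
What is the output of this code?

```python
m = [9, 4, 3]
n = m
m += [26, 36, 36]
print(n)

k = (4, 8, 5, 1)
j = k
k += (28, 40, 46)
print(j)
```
[9, 4, 3, 26, 36, 36]
(4, 8, 5, 1)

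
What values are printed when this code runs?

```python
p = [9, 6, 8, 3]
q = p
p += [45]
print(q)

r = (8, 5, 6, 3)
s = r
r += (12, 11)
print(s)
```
[9, 6, 8, 3, 45]
(8, 5, 6, 3)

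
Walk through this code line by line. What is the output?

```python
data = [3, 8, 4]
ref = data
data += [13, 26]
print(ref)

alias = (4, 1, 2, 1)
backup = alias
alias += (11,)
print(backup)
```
[3, 8, 4, 13, 26]
(4, 1, 2, 1)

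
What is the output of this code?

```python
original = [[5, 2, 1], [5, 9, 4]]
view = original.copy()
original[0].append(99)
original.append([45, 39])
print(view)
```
[[5, 2, 1, 99], [5, 9, 4]]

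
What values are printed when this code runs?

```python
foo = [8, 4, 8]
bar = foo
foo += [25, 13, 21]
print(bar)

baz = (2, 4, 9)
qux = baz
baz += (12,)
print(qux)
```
[8, 4, 8, 25, 13, 21]
(2, 4, 9)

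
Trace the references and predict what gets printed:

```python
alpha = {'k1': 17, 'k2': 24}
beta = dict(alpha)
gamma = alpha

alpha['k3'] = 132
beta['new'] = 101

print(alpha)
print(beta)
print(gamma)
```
{'k1': 17, 'k2': 24, 'k3': 132}
{'k1': 17, 'k2': 24, 'new': 101}
{'k1': 17, 'k2': 24, 'k3': 132}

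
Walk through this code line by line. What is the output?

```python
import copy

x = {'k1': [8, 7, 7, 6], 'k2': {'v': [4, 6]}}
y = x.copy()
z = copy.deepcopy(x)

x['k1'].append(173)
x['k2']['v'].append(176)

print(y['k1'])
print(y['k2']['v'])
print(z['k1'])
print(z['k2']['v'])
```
[8, 7, 7, 6, 173]
[4, 6, 176]
[8, 7, 7, 6]
[4, 6]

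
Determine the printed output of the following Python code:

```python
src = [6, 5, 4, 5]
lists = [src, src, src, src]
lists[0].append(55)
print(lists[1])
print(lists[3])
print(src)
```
[6, 5, 4, 5, 55]
[6, 5, 4, 5, 55]
[6, 5, 4, 5, 55]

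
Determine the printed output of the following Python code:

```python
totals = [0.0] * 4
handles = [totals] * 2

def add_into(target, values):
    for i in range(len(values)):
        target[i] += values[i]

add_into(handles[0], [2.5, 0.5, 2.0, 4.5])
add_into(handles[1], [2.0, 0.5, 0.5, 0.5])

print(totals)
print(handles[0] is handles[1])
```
[4.5, 1.0, 2.5, 5.0]
True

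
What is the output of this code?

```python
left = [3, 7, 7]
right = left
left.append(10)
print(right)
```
[3, 7, 7, 10]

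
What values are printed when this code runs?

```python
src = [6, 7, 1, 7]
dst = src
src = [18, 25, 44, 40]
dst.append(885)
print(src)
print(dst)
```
[18, 25, 44, 40]
[6, 7, 1, 7, 885]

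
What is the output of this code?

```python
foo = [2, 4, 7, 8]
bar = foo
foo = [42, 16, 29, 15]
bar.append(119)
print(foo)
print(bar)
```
[42, 16, 29, 15]
[2, 4, 7, 8, 119]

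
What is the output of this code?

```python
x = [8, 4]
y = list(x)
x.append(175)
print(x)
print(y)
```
[8, 4, 175]
[8, 4]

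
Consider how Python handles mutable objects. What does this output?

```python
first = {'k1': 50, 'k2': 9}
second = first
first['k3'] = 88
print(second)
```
{'k1': 50, 'k2': 9, 'k3': 88}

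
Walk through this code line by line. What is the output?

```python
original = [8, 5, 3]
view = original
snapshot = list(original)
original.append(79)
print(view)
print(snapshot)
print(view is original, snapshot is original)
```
[8, 5, 3, 79]
[8, 5, 3]
True False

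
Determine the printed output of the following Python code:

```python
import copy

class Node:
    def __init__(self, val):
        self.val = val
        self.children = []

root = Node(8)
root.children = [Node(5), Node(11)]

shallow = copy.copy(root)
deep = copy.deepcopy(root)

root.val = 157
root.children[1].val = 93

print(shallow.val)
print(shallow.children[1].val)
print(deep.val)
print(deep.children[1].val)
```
8
93
8
11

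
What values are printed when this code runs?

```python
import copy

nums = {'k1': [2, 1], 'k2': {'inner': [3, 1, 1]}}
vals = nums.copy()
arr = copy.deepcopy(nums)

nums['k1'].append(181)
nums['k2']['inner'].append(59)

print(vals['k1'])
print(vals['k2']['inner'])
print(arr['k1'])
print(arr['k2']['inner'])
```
[2, 1, 181]
[3, 1, 1, 59]
[2, 1]
[3, 1, 1]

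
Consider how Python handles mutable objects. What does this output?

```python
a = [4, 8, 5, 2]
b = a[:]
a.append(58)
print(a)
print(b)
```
[4, 8, 5, 2, 58]
[4, 8, 5, 2]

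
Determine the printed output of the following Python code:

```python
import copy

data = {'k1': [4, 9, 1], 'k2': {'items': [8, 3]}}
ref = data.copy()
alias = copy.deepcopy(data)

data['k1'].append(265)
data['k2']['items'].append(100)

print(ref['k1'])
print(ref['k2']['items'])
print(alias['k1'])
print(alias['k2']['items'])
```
[4, 9, 1, 265]
[8, 3, 100]
[4, 9, 1]
[8, 3]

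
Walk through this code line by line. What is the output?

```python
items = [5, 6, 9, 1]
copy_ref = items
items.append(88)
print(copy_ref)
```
[5, 6, 9, 1, 88]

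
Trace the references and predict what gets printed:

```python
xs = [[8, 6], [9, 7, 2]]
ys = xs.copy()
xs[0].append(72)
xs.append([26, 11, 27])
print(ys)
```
[[8, 6, 72], [9, 7, 2]]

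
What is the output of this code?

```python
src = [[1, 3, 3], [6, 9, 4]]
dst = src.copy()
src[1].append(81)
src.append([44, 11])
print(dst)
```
[[1, 3, 3], [6, 9, 4, 81]]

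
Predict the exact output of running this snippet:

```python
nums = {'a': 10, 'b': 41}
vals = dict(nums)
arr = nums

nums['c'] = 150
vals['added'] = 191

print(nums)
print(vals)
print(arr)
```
{'a': 10, 'b': 41, 'c': 150}
{'a': 10, 'b': 41, 'added': 191}
{'a': 10, 'b': 41, 'c': 150}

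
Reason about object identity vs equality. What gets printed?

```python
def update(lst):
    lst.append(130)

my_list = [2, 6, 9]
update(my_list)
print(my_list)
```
[2, 6, 9, 130]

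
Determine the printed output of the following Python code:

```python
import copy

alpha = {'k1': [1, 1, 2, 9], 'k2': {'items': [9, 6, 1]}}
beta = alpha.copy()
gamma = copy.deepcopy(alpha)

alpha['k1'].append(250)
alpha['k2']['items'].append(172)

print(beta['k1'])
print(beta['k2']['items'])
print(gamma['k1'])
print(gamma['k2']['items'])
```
[1, 1, 2, 9, 250]
[9, 6, 1, 172]
[1, 1, 2, 9]
[9, 6, 1]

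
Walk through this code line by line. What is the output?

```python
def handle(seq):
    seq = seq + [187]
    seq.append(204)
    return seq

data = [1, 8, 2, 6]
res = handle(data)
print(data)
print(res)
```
[1, 8, 2, 6]
[1, 8, 2, 6, 187, 204]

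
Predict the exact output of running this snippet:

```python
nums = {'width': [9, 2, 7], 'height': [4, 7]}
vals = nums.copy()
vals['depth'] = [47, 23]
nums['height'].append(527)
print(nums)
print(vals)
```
{'width': [9, 2, 7], 'height': [4, 7, 527]}
{'width': [9, 2, 7], 'height': [4, 7, 527], 'depth': [47, 23]}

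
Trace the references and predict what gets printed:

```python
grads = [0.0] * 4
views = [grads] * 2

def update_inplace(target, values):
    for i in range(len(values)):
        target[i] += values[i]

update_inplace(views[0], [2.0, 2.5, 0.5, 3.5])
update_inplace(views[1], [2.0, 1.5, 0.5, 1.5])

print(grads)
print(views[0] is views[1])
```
[4.0, 4.0, 1.0, 5.0]
True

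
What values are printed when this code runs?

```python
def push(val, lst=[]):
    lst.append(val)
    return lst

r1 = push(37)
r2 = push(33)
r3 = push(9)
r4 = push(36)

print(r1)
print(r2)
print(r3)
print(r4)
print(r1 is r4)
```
[37, 33, 9, 36]
[37, 33, 9, 36]
[37, 33, 9, 36]
[37, 33, 9, 36]
True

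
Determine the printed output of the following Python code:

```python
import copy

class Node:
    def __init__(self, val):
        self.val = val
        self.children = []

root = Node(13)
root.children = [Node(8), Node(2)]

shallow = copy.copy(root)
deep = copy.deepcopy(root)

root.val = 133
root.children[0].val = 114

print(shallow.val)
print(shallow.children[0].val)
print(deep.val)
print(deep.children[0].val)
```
13
114
13
8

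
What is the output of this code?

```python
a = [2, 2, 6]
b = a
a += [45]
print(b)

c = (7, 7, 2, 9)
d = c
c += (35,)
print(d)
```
[2, 2, 6, 45]
(7, 7, 2, 9)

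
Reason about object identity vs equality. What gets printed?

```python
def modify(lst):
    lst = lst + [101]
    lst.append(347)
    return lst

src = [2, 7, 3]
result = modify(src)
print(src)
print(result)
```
[2, 7, 3]
[2, 7, 3, 101, 347]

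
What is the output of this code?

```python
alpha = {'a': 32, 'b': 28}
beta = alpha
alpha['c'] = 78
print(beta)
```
{'a': 32, 'b': 28, 'c': 78}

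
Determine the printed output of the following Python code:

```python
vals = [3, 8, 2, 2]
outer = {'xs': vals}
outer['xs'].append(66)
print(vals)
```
[3, 8, 2, 2, 66]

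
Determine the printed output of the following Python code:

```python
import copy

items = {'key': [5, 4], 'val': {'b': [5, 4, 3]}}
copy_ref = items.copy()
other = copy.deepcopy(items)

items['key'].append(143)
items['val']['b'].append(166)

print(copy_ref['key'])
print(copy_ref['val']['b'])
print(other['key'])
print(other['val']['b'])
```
[5, 4, 143]
[5, 4, 3, 166]
[5, 4]
[5, 4, 3]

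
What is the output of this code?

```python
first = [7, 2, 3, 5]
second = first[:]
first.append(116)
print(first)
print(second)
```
[7, 2, 3, 5, 116]
[7, 2, 3, 5]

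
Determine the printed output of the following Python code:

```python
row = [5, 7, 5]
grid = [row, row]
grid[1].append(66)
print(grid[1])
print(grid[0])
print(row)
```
[5, 7, 5, 66]
[5, 7, 5, 66]
[5, 7, 5, 66]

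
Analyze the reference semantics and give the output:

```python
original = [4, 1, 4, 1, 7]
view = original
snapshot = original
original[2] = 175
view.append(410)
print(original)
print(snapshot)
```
[4, 1, 175, 1, 7, 410]
[4, 1, 175, 1, 7, 410]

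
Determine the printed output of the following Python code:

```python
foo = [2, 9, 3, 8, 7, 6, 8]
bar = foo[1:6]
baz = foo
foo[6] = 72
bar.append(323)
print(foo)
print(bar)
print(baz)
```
[2, 9, 3, 8, 7, 6, 72]
[9, 3, 8, 7, 6, 323]
[2, 9, 3, 8, 7, 6, 72]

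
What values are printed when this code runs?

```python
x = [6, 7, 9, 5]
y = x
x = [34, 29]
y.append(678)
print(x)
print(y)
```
[34, 29]
[6, 7, 9, 5, 678]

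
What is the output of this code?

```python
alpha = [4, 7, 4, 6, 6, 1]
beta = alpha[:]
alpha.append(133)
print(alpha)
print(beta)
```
[4, 7, 4, 6, 6, 1, 133]
[4, 7, 4, 6, 6, 1]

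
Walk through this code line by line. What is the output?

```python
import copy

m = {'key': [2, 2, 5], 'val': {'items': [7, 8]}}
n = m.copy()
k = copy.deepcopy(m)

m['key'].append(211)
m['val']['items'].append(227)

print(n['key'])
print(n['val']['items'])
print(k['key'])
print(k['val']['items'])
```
[2, 2, 5, 211]
[7, 8, 227]
[2, 2, 5]
[7, 8]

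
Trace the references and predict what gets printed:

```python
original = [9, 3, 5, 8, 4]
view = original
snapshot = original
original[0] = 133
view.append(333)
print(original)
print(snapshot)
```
[133, 3, 5, 8, 4, 333]
[133, 3, 5, 8, 4, 333]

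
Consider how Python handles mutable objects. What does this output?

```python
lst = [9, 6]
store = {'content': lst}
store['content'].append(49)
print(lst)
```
[9, 6, 49]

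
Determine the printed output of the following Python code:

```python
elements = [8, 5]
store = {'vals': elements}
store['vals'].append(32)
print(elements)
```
[8, 5, 32]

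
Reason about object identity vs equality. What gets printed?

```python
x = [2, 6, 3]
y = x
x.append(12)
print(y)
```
[2, 6, 3, 12]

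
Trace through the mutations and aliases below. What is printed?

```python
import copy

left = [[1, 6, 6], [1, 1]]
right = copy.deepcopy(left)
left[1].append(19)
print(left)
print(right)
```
[[1, 6, 6], [1, 1, 19]]
[[1, 6, 6], [1, 1]]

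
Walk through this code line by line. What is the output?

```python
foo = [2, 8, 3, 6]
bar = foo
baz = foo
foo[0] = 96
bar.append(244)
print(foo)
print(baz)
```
[96, 8, 3, 6, 244]
[96, 8, 3, 6, 244]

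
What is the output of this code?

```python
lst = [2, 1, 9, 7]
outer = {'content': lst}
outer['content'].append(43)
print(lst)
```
[2, 1, 9, 7, 43]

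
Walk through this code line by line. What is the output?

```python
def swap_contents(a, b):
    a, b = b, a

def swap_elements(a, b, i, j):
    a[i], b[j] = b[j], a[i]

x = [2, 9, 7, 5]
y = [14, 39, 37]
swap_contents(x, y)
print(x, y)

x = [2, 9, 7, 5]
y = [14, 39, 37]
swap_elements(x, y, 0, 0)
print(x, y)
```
[2, 9, 7, 5] [14, 39, 37]
[14, 9, 7, 5] [2, 39, 37]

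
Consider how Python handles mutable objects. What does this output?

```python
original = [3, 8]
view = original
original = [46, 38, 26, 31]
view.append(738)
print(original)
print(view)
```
[46, 38, 26, 31]
[3, 8, 738]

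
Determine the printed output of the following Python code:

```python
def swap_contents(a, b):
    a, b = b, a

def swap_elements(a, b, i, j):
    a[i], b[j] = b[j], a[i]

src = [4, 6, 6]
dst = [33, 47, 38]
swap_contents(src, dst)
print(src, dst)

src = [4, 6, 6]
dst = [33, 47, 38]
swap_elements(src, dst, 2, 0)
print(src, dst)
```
[4, 6, 6] [33, 47, 38]
[4, 6, 33] [6, 47, 38]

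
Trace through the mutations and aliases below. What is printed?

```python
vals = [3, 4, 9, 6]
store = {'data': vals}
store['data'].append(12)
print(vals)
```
[3, 4, 9, 6, 12]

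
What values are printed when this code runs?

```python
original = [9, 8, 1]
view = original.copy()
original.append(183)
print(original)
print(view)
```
[9, 8, 1, 183]
[9, 8, 1]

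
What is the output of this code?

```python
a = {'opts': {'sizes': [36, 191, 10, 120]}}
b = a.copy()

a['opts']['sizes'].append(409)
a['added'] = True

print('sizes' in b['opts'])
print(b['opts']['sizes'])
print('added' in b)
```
True
[36, 191, 10, 120, 409]
False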